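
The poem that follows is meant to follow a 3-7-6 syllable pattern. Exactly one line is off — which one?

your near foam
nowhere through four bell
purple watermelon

The second line

Line 1: "your near foam": 1+1+1 = 3 ✓
Line 2: "nowhere through four bell": 2+1+1+1 = 5 (expected 7)
Line 3: "purple watermelon": 2+4 = 6 ✓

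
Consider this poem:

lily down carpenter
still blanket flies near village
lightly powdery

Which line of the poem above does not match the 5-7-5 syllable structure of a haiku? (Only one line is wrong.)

Line 1: lily (2), down (1), carpenter (3) → 6 (expected 5)
Line 2: still (1), blanket (2), flies (1), near (1), village (2) → 7 ✓
Line 3: lightly (2), powdery (3) → 5 ✓

The first line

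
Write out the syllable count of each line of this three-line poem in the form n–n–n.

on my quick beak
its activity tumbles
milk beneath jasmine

Line 1: "on my quick beak": 1+1+1+1 = 4
Line 2: "its activity tumbles": 1+4+2 = 7
Line 3: "milk beneath jasmine": 1+2+2 = 5

4–7–5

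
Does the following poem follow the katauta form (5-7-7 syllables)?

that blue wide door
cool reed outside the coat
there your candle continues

Line 1: that (1), blue (1), wide (1), door (1) → 4 (expected 5)
Line 2: cool (1), reed (1), outside (2), the (1), coat (1) → 6 (expected 7)
Line 3: there (1), your (1), candle (2), continues (3) → 7 ✓

No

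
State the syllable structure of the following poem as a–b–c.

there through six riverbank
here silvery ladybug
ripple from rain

6–7–4

Line 1: there(1) + through(1) + six(1) + riverbank(3) = 6
Line 2: here(1) + silvery(3) + ladybug(3) = 7
Line 3: ripple(2) + from(1) + rain(1) = 4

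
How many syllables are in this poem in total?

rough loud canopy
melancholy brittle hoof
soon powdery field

17

Line 1: rough (1), loud (1), canopy (3) → 5
Line 2: melancholy (4), brittle (2), hoof (1) → 7
Line 3: soon (1), powdery (3), field (1) → 5
Total: 5 + 7 + 5 = 17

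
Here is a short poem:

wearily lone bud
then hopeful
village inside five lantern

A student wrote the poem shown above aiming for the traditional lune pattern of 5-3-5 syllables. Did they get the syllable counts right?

No

Line 1: "wearily lone bud": 3+1+1 = 5 ✓
Line 2: "then hopeful": 1+2 = 3 ✓
Line 3: "village inside five lantern": 2+2+1+2 = 7 (expected 5)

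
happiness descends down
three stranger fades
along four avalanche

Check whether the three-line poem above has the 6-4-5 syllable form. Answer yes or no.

No

Line 1: happiness(3) + descends(2) + down(1) = 6 ✓
Line 2: three(1) + stranger(2) + fades(1) = 4 ✓
Line 3: along(2) + four(1) + avalanche(3) = 6 (expected 5)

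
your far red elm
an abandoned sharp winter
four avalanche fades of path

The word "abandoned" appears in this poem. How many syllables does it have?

3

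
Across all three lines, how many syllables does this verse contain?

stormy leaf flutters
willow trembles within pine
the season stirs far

Line 1: stormy (2), leaf (1), flutters (2) → 5
Line 2: willow (2), trembles (2), within (2), pine (1) → 7
Line 3: the (1), season (2), stirs (1), far (1) → 5
Total: 5 + 7 + 5 = 17

17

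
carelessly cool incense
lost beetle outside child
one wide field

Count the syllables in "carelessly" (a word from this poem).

"carelessly" has 3 syllables.

3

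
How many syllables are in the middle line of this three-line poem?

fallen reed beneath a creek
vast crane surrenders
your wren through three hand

5

The middle line: vast (1), crane (1), surrenders (3) → 5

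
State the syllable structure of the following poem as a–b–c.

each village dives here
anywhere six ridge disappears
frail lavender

Line 1: "each village dives here": 1+2+1+1 = 5
Line 2: "anywhere six ridge disappears": 3+1+1+3 = 8
Line 3: "frail lavender": 1+3 = 4

5–8–4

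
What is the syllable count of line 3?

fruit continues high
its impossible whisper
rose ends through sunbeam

Line 3: rose (1), ends (1), through (1), sunbeam (2) → 5

5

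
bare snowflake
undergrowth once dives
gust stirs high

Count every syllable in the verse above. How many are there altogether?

Line 1: "bare snowflake": 1+2 = 3
Line 2: "undergrowth once dives": 3+1+1 = 5
Line 3: "gust stirs high": 1+1+1 = 3
Total: 3 + 5 + 3 = 11

11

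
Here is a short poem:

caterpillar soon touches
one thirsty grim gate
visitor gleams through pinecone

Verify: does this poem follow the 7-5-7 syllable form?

Yes

Line 1: caterpillar (4), soon (1), touches (2) → 7 ✓
Line 2: one (1), thirsty (2), grim (1), gate (1) → 5 ✓
Line 3: visitor (3), gleams (1), through (1), pinecone (2) → 7 ✓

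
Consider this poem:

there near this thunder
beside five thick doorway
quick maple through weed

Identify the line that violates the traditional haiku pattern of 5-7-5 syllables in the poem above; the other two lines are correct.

The second line

Line 1: there (1), near (1), this (1), thunder (2) → 5 ✓
Line 2: beside (2), five (1), thick (1), doorway (2) → 6 (expected 7)
Line 3: quick (1), maple (2), through (1), weed (1) → 5 ✓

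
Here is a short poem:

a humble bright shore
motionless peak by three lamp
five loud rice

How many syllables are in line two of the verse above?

Line two: motionless (3), peak (1), by (1), three (1), lamp (1) → 7

7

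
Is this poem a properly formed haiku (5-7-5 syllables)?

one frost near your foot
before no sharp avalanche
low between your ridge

Line 1: one(1) + frost(1) + near(1) + your(1) + foot(1) = 5 ✓
Line 2: before(2) + no(1) + sharp(1) + avalanche(3) = 7 ✓
Line 3: low(1) + between(2) + your(1) + ridge(1) = 5 ✓

Yes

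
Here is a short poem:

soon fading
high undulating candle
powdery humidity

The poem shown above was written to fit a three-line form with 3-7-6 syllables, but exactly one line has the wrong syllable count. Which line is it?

Line 1: "soon fading": 1+2 = 3 ✓
Line 2: "high undulating candle": 1+4+2 = 7 ✓
Line 3: "powdery humidity": 3+4 = 7 (expected 6)

Line 3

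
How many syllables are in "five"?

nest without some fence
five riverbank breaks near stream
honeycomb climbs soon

1

"five" has 1 syllable.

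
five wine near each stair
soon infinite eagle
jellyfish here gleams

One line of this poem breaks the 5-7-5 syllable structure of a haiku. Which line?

Line 1: five (1), wine (1), near (1), each (1), stair (1) → 5 ✓
Line 2: soon (1), infinite (3), eagle (2) → 6 (expected 7)
Line 3: jellyfish (3), here (1), gleams (1) → 5 ✓

The second line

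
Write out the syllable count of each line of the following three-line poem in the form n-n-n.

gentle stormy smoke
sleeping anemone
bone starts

Line 1: "gentle stormy smoke": 2+2+1 = 5
Line 2: "sleeping anemone": 2+4 = 6
Line 3: "bone starts": 1+1 = 2

5-6-2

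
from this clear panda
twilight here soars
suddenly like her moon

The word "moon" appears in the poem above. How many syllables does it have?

1

"moon" has 1 syllable.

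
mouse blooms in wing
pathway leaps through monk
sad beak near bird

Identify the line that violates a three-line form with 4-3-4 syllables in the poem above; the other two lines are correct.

The second line

Line 1: "mouse blooms in wing": 1+1+1+1 = 4 ✓
Line 2: "pathway leaps through monk": 2+1+1+1 = 5 (expected 3)
Line 3: "sad beak near bird": 1+1+1+1 = 4 ✓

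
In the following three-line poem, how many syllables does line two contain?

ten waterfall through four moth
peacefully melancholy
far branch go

7

Line two: peacefully(3) + melancholy(4) = 7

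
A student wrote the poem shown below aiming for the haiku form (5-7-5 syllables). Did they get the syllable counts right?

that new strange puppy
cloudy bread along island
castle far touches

Line 1: that (1), new (1), strange (1), puppy (2) → 5 ✓
Line 2: cloudy (2), bread (1), along (2), island (2) → 7 ✓
Line 3: castle (2), far (1), touches (2) → 5 ✓

Yes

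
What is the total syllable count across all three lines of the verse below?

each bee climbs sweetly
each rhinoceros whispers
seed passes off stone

Line 1: "each bee climbs sweetly": 1+1+1+2 = 5
Line 2: "each rhinoceros whispers": 1+4+2 = 7
Line 3: "seed passes off stone": 1+2+1+1 = 5
Total: 5 + 7 + 5 = 17

17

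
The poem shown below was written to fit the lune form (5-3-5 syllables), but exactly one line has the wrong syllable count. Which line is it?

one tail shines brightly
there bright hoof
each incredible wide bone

The third line

Line 1: one (1), tail (1), shines (1), brightly (2) → 5 ✓
Line 2: there (1), bright (1), hoof (1) → 3 ✓
Line 3: each (1), incredible (4), wide (1), bone (1) → 7 (expected 5)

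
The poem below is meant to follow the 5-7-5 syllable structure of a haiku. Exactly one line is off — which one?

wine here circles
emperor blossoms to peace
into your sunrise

Line 1

Line 1: wine (1), here (1), circles (2) → 4 (expected 5)
Line 2: emperor (3), blossoms (2), to (1), peace (1) → 7 ✓
Line 3: into (2), your (1), sunrise (2) → 5 ✓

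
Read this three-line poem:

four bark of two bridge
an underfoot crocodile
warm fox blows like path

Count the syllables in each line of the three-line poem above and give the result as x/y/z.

5/7/5

Line 1: four (1), bark (1), of (1), two (1), bridge (1) → 5
Line 2: an (1), underfoot (3), crocodile (3) → 7
Line 3: warm (1), fox (1), blows (1), like (1), path (1) → 5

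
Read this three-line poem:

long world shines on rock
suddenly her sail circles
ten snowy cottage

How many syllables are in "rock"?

1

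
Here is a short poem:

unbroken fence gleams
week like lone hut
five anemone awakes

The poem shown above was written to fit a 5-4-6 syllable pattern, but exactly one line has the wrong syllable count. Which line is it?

Line 1: unbroken (3), fence (1), gleams (1) → 5 ✓
Line 2: week (1), like (1), lone (1), hut (1) → 4 ✓
Line 3: five (1), anemone (4), awakes (2) → 7 (expected 6)

The third line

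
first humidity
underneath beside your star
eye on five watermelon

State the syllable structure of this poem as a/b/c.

5/7/7

Line 1: "first humidity": 1+4 = 5
Line 2: "underneath beside your star": 3+2+1+1 = 7
Line 3: "eye on five watermelon": 1+1+1+4 = 7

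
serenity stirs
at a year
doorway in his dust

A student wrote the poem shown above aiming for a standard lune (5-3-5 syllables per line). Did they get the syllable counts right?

Line 1: serenity(4) + stirs(1) = 5 ✓
Line 2: at(1) + a(1) + year(1) = 3 ✓
Line 3: doorway(2) + in(1) + his(1) + dust(1) = 5 ✓

Yes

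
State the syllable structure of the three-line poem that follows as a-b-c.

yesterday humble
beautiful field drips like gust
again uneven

Line 1: yesterday(3) + humble(2) = 5
Line 2: beautiful(3) + field(1) + drips(1) + like(1) + gust(1) = 7
Line 3: again(2) + uneven(3) = 5

5-7-5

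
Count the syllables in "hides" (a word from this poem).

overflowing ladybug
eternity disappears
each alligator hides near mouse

1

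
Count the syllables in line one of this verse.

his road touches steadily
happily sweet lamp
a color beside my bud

Line one: his (1), road (1), touches (2), steadily (3) → 7

7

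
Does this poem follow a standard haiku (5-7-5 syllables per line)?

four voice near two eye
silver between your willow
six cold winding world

Yes

Line 1: four (1), voice (1), near (1), two (1), eye (1) → 5 ✓
Line 2: silver (2), between (2), your (1), willow (2) → 7 ✓
Line 3: six (1), cold (1), winding (2), world (1) → 5 ✓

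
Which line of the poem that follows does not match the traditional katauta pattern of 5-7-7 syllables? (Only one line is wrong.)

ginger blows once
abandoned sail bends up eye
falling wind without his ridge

The first line

Line 1: "ginger blows once": 2+1+1 = 4 (expected 5)
Line 2: "abandoned sail bends up eye": 3+1+1+1+1 = 7 ✓
Line 3: "falling wind without his ridge": 2+1+2+1+1 = 7 ✓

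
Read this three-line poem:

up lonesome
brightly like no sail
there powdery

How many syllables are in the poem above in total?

12

Line 1: "up lonesome": 1+2 = 3
Line 2: "brightly like no sail": 2+1+1+1 = 5
Line 3: "there powdery": 1+3 = 4
Total: 3 + 5 + 4 = 12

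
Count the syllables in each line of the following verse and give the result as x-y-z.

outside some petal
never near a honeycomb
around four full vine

Line 1: "outside some petal": 2+1+2 = 5
Line 2: "never near a honeycomb": 2+1+1+3 = 7
Line 3: "around four full vine": 2+1+1+1 = 5

5-7-5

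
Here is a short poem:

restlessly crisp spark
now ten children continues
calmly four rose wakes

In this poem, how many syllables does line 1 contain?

5

Line 1: "restlessly crisp spark": 3+1+1 = 5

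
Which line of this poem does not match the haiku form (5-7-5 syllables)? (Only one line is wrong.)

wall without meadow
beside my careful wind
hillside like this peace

The second line

Line 1: "wall without meadow": 1+2+2 = 5 ✓
Line 2: "beside my careful wind": 2+1+2+1 = 6 (expected 7)
Line 3: "hillside like this peace": 2+1+1+1 = 5 ✓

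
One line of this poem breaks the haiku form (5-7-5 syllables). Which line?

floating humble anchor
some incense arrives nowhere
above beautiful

Line 1

Line 1: floating(2) + humble(2) + anchor(2) = 6 (expected 5)
Line 2: some(1) + incense(2) + arrives(2) + nowhere(2) = 7 ✓
Line 3: above(2) + beautiful(3) = 5 ✓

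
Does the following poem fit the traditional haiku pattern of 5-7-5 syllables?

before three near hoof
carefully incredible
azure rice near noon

Yes

Line 1: "before three near hoof": 2+1+1+1 = 5 ✓
Line 2: "carefully incredible": 3+4 = 7 ✓
Line 3: "azure rice near noon": 2+1+1+1 = 5 ✓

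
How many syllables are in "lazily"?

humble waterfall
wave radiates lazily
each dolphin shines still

3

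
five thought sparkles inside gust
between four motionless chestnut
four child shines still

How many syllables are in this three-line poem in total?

19

Line 1: five (1), thought (1), sparkles (2), inside (2), gust (1) → 7
Line 2: between (2), four (1), motionless (3), chestnut (2) → 8
Line 3: four (1), child (1), shines (1), still (1) → 4
Total: 7 + 8 + 4 = 19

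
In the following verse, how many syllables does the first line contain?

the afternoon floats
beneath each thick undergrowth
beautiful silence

5

The first line: "the afternoon floats": 1+3+1 = 5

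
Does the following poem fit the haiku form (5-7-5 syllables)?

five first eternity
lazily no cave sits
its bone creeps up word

Line 1: five (1), first (1), eternity (4) → 6 (expected 5)
Line 2: lazily (3), no (1), cave (1), sits (1) → 6 (expected 7)
Line 3: its (1), bone (1), creeps (1), up (1), word (1) → 5 ✓

No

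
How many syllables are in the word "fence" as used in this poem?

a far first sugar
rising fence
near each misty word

1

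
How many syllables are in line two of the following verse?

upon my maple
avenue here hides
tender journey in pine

Line two: avenue(3) + here(1) + hides(1) = 5

5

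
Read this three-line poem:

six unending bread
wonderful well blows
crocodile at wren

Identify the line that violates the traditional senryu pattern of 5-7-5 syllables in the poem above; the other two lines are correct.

Line 1: six (1), unending (3), bread (1) → 5 ✓
Line 2: wonderful (3), well (1), blows (1) → 5 (expected 7)
Line 3: crocodile (3), at (1), wren (1) → 5 ✓

The second line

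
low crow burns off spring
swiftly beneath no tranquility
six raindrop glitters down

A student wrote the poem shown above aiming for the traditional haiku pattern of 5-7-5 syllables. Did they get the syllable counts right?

Line 1: low(1) + crow(1) + burns(1) + off(1) + spring(1) = 5 ✓
Line 2: swiftly(2) + beneath(2) + no(1) + tranquility(4) = 9 (expected 7)
Line 3: six(1) + raindrop(2) + glitters(2) + down(1) = 6 (expected 5)

No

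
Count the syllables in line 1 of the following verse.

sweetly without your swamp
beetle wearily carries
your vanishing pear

Line 1: sweetly(2) + without(2) + your(1) + swamp(1) = 6

6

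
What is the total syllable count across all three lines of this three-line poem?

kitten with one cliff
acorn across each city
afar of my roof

Line 1: "kitten with one cliff": 2+1+1+1 = 5
Line 2: "acorn across each city": 2+2+1+2 = 7
Line 3: "afar of my roof": 2+1+1+1 = 5
Total: 5 + 7 + 5 = 17

17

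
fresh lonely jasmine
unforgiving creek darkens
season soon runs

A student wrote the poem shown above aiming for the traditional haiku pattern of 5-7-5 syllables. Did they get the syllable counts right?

Line 1: fresh(1) + lonely(2) + jasmine(2) = 5 ✓
Line 2: unforgiving(4) + creek(1) + darkens(2) = 7 ✓
Line 3: season(2) + soon(1) + runs(1) = 4 (expected 5)

No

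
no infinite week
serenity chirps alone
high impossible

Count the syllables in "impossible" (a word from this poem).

4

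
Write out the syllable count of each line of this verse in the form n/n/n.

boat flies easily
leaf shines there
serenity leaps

5/3/5

Line 1: boat(1) + flies(1) + easily(3) = 5
Line 2: leaf(1) + shines(1) + there(1) = 3
Line 3: serenity(4) + leaps(1) = 5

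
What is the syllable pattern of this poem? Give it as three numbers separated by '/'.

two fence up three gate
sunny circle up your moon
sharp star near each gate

5/7/5

Line 1: two (1), fence (1), up (1), three (1), gate (1) → 5
Line 2: sunny (2), circle (2), up (1), your (1), moon (1) → 7
Line 3: sharp (1), star (1), near (1), each (1), gate (1) → 5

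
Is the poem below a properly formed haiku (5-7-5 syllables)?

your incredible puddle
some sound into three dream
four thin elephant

No

Line 1: your (1), incredible (4), puddle (2) → 7 (expected 5)
Line 2: some (1), sound (1), into (2), three (1), dream (1) → 6 (expected 7)
Line 3: four (1), thin (1), elephant (3) → 5 ✓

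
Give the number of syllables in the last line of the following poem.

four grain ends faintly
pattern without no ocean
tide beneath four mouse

5

The last line: tide(1) + beneath(2) + four(1) + mouse(1) = 5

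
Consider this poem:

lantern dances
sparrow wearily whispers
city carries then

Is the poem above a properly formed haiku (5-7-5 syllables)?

No

Line 1: lantern(2) + dances(2) = 4 (expected 5)
Line 2: sparrow(2) + wearily(3) + whispers(2) = 7 ✓
Line 3: city(2) + carries(2) + then(1) = 5 ✓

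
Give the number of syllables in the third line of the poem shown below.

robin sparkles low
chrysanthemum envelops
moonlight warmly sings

The third line: moonlight (2), warmly (2), sings (1) → 5

5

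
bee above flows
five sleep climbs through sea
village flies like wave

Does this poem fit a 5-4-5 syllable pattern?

No

Line 1: bee(1) + above(2) + flows(1) = 4 (expected 5)
Line 2: five(1) + sleep(1) + climbs(1) + through(1) + sea(1) = 5 (expected 4)
Line 3: village(2) + flies(1) + like(1) + wave(1) = 5 ✓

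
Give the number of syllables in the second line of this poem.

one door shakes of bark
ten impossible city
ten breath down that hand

The second line: "ten impossible city": 1+4+2 = 7

7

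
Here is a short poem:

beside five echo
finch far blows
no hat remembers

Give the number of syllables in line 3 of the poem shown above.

5

Line 3: no (1), hat (1), remembers (3) → 5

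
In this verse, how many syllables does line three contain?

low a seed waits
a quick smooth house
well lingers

Line three: well(1) + lingers(2) = 3

3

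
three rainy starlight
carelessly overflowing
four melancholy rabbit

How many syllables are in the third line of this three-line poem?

The third line: "four melancholy rabbit": 1+4+2 = 7

7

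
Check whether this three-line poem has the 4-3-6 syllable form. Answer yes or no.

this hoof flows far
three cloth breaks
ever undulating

Yes

Line 1: this(1) + hoof(1) + flows(1) + far(1) = 4 ✓
Line 2: three(1) + cloth(1) + breaks(1) = 3 ✓
Line 3: ever(2) + undulating(4) = 6 ✓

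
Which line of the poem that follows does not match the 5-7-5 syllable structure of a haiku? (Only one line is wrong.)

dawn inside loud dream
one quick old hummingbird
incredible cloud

The second line

Line 1: "dawn inside loud dream": 1+2+1+1 = 5 ✓
Line 2: "one quick old hummingbird": 1+1+1+3 = 6 (expected 7)
Line 3: "incredible cloud": 4+1 = 5 ✓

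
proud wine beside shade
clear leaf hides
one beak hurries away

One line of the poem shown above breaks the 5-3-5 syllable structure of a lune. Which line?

Line 1: proud (1), wine (1), beside (2), shade (1) → 5 ✓
Line 2: clear (1), leaf (1), hides (1) → 3 ✓
Line 3: one (1), beak (1), hurries (2), away (2) → 6 (expected 5)

The third line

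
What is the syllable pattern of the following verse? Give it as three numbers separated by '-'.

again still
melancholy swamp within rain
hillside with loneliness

Line 1: again(2) + still(1) = 3
Line 2: melancholy(4) + swamp(1) + within(2) + rain(1) = 8
Line 3: hillside(2) + with(1) + loneliness(3) = 6

3-8-6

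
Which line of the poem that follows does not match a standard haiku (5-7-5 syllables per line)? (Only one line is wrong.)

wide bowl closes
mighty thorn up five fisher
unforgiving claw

Line 1: wide (1), bowl (1), closes (2) → 4 (expected 5)
Line 2: mighty (2), thorn (1), up (1), five (1), fisher (2) → 7 ✓
Line 3: unforgiving (4), claw (1) → 5 ✓

Line 1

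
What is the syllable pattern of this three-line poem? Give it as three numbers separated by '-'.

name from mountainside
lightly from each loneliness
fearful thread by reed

5-7-5

Line 1: name(1) + from(1) + mountainside(3) = 5
Line 2: lightly(2) + from(1) + each(1) + loneliness(3) = 7
Line 3: fearful(2) + thread(1) + by(1) + reed(1) = 5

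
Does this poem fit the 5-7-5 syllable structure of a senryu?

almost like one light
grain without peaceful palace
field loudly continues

Line 1: almost (2), like (1), one (1), light (1) → 5 ✓
Line 2: grain (1), without (2), peaceful (2), palace (2) → 7 ✓
Line 3: field (1), loudly (2), continues (3) → 6 (expected 5)

No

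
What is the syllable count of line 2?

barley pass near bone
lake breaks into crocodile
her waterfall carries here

Line 2: lake (1), breaks (1), into (2), crocodile (3) → 7

7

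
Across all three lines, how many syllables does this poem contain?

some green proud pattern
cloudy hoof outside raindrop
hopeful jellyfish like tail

Line 1: "some green proud pattern": 1+1+1+2 = 5
Line 2: "cloudy hoof outside raindrop": 2+1+2+2 = 7
Line 3: "hopeful jellyfish like tail": 2+3+1+1 = 7
Total: 5 + 7 + 7 = 19

19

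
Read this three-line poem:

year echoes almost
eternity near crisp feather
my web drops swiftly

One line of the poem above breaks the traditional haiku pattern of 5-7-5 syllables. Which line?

The second line

Line 1: year(1) + echoes(2) + almost(2) = 5 ✓
Line 2: eternity(4) + near(1) + crisp(1) + feather(2) = 8 (expected 7)
Line 3: my(1) + web(1) + drops(1) + swiftly(2) = 5 ✓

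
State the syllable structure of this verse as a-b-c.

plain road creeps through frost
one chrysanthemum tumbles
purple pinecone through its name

Line 1: plain (1), road (1), creeps (1), through (1), frost (1) → 5
Line 2: one (1), chrysanthemum (4), tumbles (2) → 7
Line 3: purple (2), pinecone (2), through (1), its (1), name (1) → 7

5-7-7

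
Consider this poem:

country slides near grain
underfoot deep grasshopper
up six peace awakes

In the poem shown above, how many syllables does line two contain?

7

Line two: underfoot (3), deep (1), grasshopper (3) → 7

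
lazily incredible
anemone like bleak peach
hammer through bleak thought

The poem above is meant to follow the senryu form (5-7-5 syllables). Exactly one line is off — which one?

The first line

Line 1: lazily (3), incredible (4) → 7 (expected 5)
Line 2: anemone (4), like (1), bleak (1), peach (1) → 7 ✓
Line 3: hammer (2), through (1), bleak (1), thought (1) → 5 ✓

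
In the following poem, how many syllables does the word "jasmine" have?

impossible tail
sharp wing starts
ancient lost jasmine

"jasmine" has 2 syllables.

2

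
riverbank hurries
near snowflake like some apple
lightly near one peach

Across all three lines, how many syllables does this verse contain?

17

Line 1: riverbank(3) + hurries(2) = 5
Line 2: near(1) + snowflake(2) + like(1) + some(1) + apple(2) = 7
Line 3: lightly(2) + near(1) + one(1) + peach(1) = 5
Total: 5 + 7 + 5 = 17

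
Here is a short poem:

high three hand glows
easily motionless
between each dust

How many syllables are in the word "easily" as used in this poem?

3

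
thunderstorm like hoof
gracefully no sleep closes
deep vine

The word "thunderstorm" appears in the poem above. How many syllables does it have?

"thunderstorm" has 3 syllables.

3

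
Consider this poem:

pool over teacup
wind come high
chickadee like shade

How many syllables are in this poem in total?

13

Line 1: pool (1), over (2), teacup (2) → 5
Line 2: wind (1), come (1), high (1) → 3
Line 3: chickadee (3), like (1), shade (1) → 5
Total: 5 + 3 + 5 = 13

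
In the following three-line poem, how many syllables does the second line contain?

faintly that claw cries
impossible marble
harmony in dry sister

The second line: impossible (4), marble (2) → 6

6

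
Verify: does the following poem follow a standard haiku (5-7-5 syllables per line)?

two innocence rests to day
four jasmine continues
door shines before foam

Line 1: "two innocence rests to day": 1+3+1+1+1 = 7 (expected 5)
Line 2: "four jasmine continues": 1+2+3 = 6 (expected 7)
Line 3: "door shines before foam": 1+1+2+1 = 5 ✓

No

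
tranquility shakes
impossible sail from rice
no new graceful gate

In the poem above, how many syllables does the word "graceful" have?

2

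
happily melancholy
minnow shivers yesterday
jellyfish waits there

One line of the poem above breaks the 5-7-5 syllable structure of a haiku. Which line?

Line 1: happily (3), melancholy (4) → 7 (expected 5)
Line 2: minnow (2), shivers (2), yesterday (3) → 7 ✓
Line 3: jellyfish (3), waits (1), there (1) → 5 ✓

The first line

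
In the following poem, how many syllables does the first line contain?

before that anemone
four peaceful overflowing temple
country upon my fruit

7

The first line: before(2) + that(1) + anemone(4) = 7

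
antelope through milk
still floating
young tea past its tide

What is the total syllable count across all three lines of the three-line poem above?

13

Line 1: "antelope through milk": 3+1+1 = 5
Line 2: "still floating": 1+2 = 3
Line 3: "young tea past its tide": 1+1+1+1+1 = 5
Total: 5 + 3 + 5 = 13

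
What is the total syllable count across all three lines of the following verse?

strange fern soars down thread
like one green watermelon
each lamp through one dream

17

Line 1: strange (1), fern (1), soars (1), down (1), thread (1) → 5
Line 2: like (1), one (1), green (1), watermelon (4) → 7
Line 3: each (1), lamp (1), through (1), one (1), dream (1) → 5
Total: 5 + 7 + 5 = 17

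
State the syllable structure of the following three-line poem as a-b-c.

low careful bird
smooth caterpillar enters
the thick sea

4-7-3

Line 1: low (1), careful (2), bird (1) → 4
Line 2: smooth (1), caterpillar (4), enters (2) → 7
Line 3: the (1), thick (1), sea (1) → 3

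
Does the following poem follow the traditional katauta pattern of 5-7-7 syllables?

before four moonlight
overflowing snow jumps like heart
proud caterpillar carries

No

Line 1: before (2), four (1), moonlight (2) → 5 ✓
Line 2: overflowing (4), snow (1), jumps (1), like (1), heart (1) → 8 (expected 7)
Line 3: proud (1), caterpillar (4), carries (2) → 7 ✓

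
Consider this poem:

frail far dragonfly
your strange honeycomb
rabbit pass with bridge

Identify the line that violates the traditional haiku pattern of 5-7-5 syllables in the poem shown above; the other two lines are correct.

Line 1: "frail far dragonfly": 1+1+3 = 5 ✓
Line 2: "your strange honeycomb": 1+1+3 = 5 (expected 7)
Line 3: "rabbit pass with bridge": 2+1+1+1 = 5 ✓

Line 2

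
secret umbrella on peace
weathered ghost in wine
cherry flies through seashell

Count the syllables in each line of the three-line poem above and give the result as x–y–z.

7–5–6

Line 1: secret(2) + umbrella(3) + on(1) + peace(1) = 7
Line 2: weathered(2) + ghost(1) + in(1) + wine(1) = 5
Line 3: cherry(2) + flies(1) + through(1) + seashell(2) = 6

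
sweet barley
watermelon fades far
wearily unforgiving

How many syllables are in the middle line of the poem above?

The middle line: "watermelon fades far": 4+1+1 = 6

6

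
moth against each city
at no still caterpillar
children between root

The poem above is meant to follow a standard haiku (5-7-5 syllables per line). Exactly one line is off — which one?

Line 1: moth (1), against (2), each (1), city (2) → 6 (expected 5)
Line 2: at (1), no (1), still (1), caterpillar (4) → 7 ✓
Line 3: children (2), between (2), root (1) → 5 ✓

Line 1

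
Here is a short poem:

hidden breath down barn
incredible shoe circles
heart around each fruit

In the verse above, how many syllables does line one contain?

Line one: hidden(2) + breath(1) + down(1) + barn(1) = 5

5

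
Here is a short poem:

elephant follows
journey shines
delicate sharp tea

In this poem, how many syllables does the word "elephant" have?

"elephant" has 3 syllables.

3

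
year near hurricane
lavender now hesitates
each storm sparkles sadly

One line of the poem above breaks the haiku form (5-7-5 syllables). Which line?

Line 3

Line 1: year (1), near (1), hurricane (3) → 5 ✓
Line 2: lavender (3), now (1), hesitates (3) → 7 ✓
Line 3: each (1), storm (1), sparkles (2), sadly (2) → 6 (expected 5)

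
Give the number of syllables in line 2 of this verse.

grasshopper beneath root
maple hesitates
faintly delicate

Line 2: maple(2) + hesitates(3) = 5

5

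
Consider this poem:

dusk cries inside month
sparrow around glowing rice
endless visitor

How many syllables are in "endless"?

"endless" has 2 syllables.

2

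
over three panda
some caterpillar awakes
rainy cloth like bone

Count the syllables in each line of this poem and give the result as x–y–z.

Line 1: over(2) + three(1) + panda(2) = 5
Line 2: some(1) + caterpillar(4) + awakes(2) = 7
Line 3: rainy(2) + cloth(1) + like(1) + bone(1) = 5

5–7–5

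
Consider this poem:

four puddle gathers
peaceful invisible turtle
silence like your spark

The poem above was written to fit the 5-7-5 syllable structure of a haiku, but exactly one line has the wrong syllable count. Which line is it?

Line 1: four(1) + puddle(2) + gathers(2) = 5 ✓
Line 2: peaceful(2) + invisible(4) + turtle(2) = 8 (expected 7)
Line 3: silence(2) + like(1) + your(1) + spark(1) = 5 ✓

The second line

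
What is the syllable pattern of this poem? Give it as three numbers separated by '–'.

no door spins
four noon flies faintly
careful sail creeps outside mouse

3–5–7

Line 1: no (1), door (1), spins (1) → 3
Line 2: four (1), noon (1), flies (1), faintly (2) → 5
Line 3: careful (2), sail (1), creeps (1), outside (2), mouse (1) → 7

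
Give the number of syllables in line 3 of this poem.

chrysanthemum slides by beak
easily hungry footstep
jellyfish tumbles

Line 3: "jellyfish tumbles": 3+2 = 5

5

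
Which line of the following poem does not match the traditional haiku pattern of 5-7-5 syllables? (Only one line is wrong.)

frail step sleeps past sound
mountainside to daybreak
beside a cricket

Line 2

Line 1: frail (1), step (1), sleeps (1), past (1), sound (1) → 5 ✓
Line 2: mountainside (3), to (1), daybreak (2) → 6 (expected 7)
Line 3: beside (2), a (1), cricket (2) → 5 ✓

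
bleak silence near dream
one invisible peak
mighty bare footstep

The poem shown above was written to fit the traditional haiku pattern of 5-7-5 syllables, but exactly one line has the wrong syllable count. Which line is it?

Line 1: "bleak silence near dream": 1+2+1+1 = 5 ✓
Line 2: "one invisible peak": 1+4+1 = 6 (expected 7)
Line 3: "mighty bare footstep": 2+1+2 = 5 ✓

Line 2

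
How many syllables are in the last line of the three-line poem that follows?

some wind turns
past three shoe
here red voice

3

The last line: here(1) + red(1) + voice(1) = 3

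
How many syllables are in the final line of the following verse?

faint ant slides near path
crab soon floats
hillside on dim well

5

The final line: "hillside on dim well": 2+1+1+1 = 5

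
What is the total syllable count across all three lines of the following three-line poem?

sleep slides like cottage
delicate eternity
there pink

14

Line 1: "sleep slides like cottage": 1+1+1+2 = 5
Line 2: "delicate eternity": 3+4 = 7
Line 3: "there pink": 1+1 = 2
Total: 5 + 7 + 2 = 14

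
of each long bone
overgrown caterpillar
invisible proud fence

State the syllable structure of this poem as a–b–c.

Line 1: "of each long bone": 1+1+1+1 = 4
Line 2: "overgrown caterpillar": 3+4 = 7
Line 3: "invisible proud fence": 4+1+1 = 6

4–7–6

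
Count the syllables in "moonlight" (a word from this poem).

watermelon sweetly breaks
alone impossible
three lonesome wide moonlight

2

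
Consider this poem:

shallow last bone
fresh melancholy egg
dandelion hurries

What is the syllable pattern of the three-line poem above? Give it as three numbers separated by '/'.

Line 1: "shallow last bone": 2+1+1 = 4
Line 2: "fresh melancholy egg": 1+4+1 = 6
Line 3: "dandelion hurries": 4+2 = 6

4/6/6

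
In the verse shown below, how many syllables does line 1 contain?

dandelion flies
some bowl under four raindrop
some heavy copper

Line 1: "dandelion flies": 4+1 = 5

5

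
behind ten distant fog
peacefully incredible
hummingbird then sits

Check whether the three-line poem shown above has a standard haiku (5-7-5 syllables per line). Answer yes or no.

No

Line 1: behind (2), ten (1), distant (2), fog (1) → 6 (expected 5)
Line 2: peacefully (3), incredible (4) → 7 ✓
Line 3: hummingbird (3), then (1), sits (1) → 5 ✓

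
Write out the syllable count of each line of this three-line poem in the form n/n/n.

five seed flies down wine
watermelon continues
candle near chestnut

Line 1: five(1) + seed(1) + flies(1) + down(1) + wine(1) = 5
Line 2: watermelon(4) + continues(3) = 7
Line 3: candle(2) + near(1) + chestnut(2) = 5

5/7/5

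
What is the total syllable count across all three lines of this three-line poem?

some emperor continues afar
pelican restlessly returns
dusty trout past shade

22

Line 1: "some emperor continues afar": 1+3+3+2 = 9
Line 2: "pelican restlessly returns": 3+3+2 = 8
Line 3: "dusty trout past shade": 2+1+1+1 = 5
Total: 9 + 8 + 5 = 22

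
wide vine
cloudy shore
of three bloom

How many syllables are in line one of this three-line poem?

Line one: wide (1), vine (1) → 2

2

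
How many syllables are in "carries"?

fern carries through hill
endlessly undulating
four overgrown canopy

"carries" has 2 syllables.

2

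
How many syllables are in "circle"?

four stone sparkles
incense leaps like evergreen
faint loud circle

2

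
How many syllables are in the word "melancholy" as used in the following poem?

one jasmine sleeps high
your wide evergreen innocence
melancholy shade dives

4

"melancholy" has 4 syllables.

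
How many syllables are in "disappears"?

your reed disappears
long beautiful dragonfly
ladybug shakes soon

3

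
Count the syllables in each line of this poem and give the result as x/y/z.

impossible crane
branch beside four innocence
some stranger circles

Line 1: impossible (4), crane (1) → 5
Line 2: branch (1), beside (2), four (1), innocence (3) → 7
Line 3: some (1), stranger (2), circles (2) → 5

5/7/5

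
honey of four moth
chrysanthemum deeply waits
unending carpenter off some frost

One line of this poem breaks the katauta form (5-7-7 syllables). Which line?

Line 3

Line 1: "honey of four moth": 2+1+1+1 = 5 ✓
Line 2: "chrysanthemum deeply waits": 4+2+1 = 7 ✓
Line 3: "unending carpenter off some frost": 3+3+1+1+1 = 9 (expected 7)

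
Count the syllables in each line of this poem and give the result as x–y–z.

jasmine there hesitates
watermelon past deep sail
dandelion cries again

6–7–7

Line 1: jasmine (2), there (1), hesitates (3) → 6
Line 2: watermelon (4), past (1), deep (1), sail (1) → 7
Line 3: dandelion (4), cries (1), again (2) → 7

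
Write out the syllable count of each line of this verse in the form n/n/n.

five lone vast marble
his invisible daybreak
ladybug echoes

5/7/5

Line 1: "five lone vast marble": 1+1+1+2 = 5
Line 2: "his invisible daybreak": 1+4+2 = 7
Line 3: "ladybug echoes": 3+2 = 5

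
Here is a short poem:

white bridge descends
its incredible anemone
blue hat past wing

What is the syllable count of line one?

4

Line one: white (1), bridge (1), descends (2) → 4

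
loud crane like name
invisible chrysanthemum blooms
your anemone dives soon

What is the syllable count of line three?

Line three: your(1) + anemone(4) + dives(1) + soon(1) = 7

7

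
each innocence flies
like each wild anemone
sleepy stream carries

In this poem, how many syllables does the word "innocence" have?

3

"innocence" has 3 syllables.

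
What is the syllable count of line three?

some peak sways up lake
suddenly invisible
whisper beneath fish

5

Line three: whisper (2), beneath (2), fish (1) → 5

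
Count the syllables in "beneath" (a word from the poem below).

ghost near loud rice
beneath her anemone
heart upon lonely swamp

"beneath" has 2 syllables.

2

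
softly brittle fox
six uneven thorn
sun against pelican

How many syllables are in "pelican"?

3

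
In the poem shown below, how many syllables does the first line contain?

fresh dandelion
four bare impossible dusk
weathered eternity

5

The first line: fresh (1), dandelion (4) → 5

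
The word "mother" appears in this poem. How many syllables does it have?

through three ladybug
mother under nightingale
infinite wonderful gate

2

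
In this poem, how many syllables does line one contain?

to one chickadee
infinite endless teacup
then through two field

5

Line one: "to one chickadee": 1+1+3 = 5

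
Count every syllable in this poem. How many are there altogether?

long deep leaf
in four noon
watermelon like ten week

13

Line 1: long (1), deep (1), leaf (1) → 3
Line 2: in (1), four (1), noon (1) → 3
Line 3: watermelon (4), like (1), ten (1), week (1) → 7
Total: 3 + 3 + 7 = 13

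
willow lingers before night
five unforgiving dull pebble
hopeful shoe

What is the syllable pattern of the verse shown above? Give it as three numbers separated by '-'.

Line 1: willow (2), lingers (2), before (2), night (1) → 7
Line 2: five (1), unforgiving (4), dull (1), pebble (2) → 8
Line 3: hopeful (2), shoe (1) → 3

7-8-3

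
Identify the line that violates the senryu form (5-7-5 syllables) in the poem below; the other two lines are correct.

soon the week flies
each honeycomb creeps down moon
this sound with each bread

Line 1: "soon the week flies": 1+1+1+1 = 4 (expected 5)
Line 2: "each honeycomb creeps down moon": 1+3+1+1+1 = 7 ✓
Line 3: "this sound with each bread": 1+1+1+1+1 = 5 ✓

The first line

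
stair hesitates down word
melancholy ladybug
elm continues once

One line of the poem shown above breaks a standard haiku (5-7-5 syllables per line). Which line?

Line 1: stair (1), hesitates (3), down (1), word (1) → 6 (expected 5)
Line 2: melancholy (4), ladybug (3) → 7 ✓
Line 3: elm (1), continues (3), once (1) → 5 ✓

Line 1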